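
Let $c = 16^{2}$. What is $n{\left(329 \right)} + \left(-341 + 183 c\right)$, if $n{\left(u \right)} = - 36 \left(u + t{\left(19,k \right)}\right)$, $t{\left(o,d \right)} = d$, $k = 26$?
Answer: $33727$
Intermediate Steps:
$c = 256$
$n{\left(u \right)} = -936 - 36 u$ ($n{\left(u \right)} = - 36 \left(u + 26\right) = - 36 \left(26 + u\right) = -936 - 36 u$)
$n{\left(329 \right)} + \left(-341 + 183 c\right) = \left(-936 - 11844\right) + \left(-341 + 183 \cdot 256\right) = \left(-936 - 11844\right) + \left(-341 + 46848\right) = -12780 + 46507 = 33727$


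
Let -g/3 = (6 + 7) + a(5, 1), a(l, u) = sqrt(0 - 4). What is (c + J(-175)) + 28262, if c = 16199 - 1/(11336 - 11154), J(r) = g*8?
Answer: 8035117/182 - 48*I ≈ 44149.0 - 48.0*I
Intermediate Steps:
a(l, u) = 2*I (a(l, u) = sqrt(-4) = 2*I)
g = -39 - 6*I (g = -3*((6 + 7) + 2*I) = -3*(13 + 2*I) = -39 - 6*I ≈ -39.0 - 6.0*I)
J(r) = -312 - 48*I (J(r) = (-39 - 6*I)*8 = -312 - 48*I)
c = 2948217/182 (c = 16199 - 1/182 = 2948217/182 ≈ 16199.)
(c + J(-175)) + 28262 = (2948217/182 + (-312 - 48*I)) + 28262 = (2891433/182 - 48*I) + 28262 = 8035117/182 - 48*I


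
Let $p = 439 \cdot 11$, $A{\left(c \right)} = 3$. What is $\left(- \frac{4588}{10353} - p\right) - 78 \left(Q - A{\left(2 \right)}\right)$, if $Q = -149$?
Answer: $\frac{72745943}{10353} \approx 7026.6$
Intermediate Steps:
$p = 4829$
$\left(- \frac{4588}{10353} - p\right) - 78 \left(Q - A{\left(2 \right)}\right) = \left(- \frac{4588}{10353} - 4829\right) - 78 \left(-149 - 3\right) = \left(\left(-4588\right) \frac{1}{10353} - 4829\right) - 78 \left(-149 - 3\right) = \left(- \frac{4588}{10353} - 4829\right) - -11856 = - \frac{49999225}{10353} + 11856 = \frac{72745943}{10353}$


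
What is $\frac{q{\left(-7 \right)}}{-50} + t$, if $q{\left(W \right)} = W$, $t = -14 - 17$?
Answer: $- \frac{1543}{50} \approx -30.86$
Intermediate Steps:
$t = -31$ ($t = -14 - 17 = -31$)
$\frac{q{\left(-7 \right)}}{-50} + t = - \frac{7}{-50} - 31 = \left(-7\right) \left(- \frac{1}{50}\right) - 31 = \frac{7}{50} - 31 = - \frac{1543}{50}$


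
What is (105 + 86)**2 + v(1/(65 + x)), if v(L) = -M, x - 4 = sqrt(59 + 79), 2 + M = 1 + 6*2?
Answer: 36470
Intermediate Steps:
M = 11 (M = -2 + (1 + 6*2) = -2 + (1 + 12) = -2 + 13 = 11)
x = 4 + sqrt(138) (x = 4 + sqrt(59 + 79) = 4 + sqrt(138) ≈ 15.747)
v(L) = -11 (v(L) = -1*11 = -11)
(105 + 86)**2 + v(1/(65 + x)) = (105 + 86)**2 - 11 = 191**2 - 11 = 36481 - 11 = 36470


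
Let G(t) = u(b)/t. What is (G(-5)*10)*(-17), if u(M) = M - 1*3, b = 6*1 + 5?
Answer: 272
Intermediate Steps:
b = 11 (b = 6 + 5 = 11)
u(M) = -3 + M (u(M) = M - 3 = -3 + M)
G(t) = 8/t (G(t) = (-3 + 11)/t = 8/t)
(G(-5)*10)*(-17) = ((8/(-5))*10)*(-17) = ((8*(-⅕))*10)*(-17) = -8/5*10*(-17) = -16*(-17) = 272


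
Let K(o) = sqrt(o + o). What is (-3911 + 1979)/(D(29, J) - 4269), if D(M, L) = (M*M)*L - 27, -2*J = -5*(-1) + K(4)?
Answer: 7063944/22586423 - 928464*sqrt(2)/22586423 ≈ 0.25462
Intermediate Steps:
K(o) = sqrt(2)*sqrt(o) (K(o) = sqrt(2*o) = sqrt(2)*sqrt(o))
J = -5/2 - sqrt(2) (J = -(-5*(-1) + sqrt(2)*sqrt(4))/2 = -(5 + sqrt(2)*2)/2 = -(5 + 2*sqrt(2))/2 = -5/2 - sqrt(2) ≈ -3.9142)
D(M, L) = -27 + L*M**2 (D(M, L) = M**2*L - 27 = L*M**2 - 27 = -27 + L*M**2)
(-3911 + 1979)/(D(29, J) - 4269) = (-3911 + 1979)/((-27 + (-5/2 - sqrt(2))*29**2) - 4269) = -1932/((-27 + (-5/2 - sqrt(2))*841) - 4269) = -1932/((-27 + (-4205/2 - 841*sqrt(2))) - 4269) = -1932/((-4259/2 - 841*sqrt(2)) - 4269) = -1932/(-12797/2 - 841*sqrt(2))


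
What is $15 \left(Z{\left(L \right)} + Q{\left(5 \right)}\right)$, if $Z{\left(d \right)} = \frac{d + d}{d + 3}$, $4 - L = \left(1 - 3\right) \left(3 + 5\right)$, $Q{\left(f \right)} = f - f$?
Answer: $\frac{600}{23} \approx 26.087$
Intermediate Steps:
$Q{\left(f \right)} = 0$
$L = 20$ ($L = 4 - \left(1 - 3\right) \left(3 + 5\right) = 4 - \left(-2\right) 8 = 4 - -16 = 4 + 16 = 20$)
$Z{\left(d \right)} = \frac{2 d}{3 + d}$
$15 \left(Z{\left(L \right)} + Q{\left(5 \right)}\right) = 15 \left(2 \cdot 20 \frac{1}{3 + 20} + 0\right) = 15 \left(2 \cdot 20 \cdot \frac{1}{23} + 0\right) = 15 \left(\frac{40}{23} + 0\right) = 15 \cdot \frac{40}{23} = \frac{600}{23}$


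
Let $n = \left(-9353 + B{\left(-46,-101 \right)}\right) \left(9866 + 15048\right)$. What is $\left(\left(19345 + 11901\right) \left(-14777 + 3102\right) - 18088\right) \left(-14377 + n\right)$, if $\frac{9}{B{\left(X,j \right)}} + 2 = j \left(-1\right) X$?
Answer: $\frac{98787104889258860061}{1162} \approx 8.5015 \cdot 10^{16}$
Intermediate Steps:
$B{\left(X,j \right)} = \frac{9}{-2 - X j}$ ($B{\left(X,j \right)} = \frac{9}{-2 + j \left(-1\right) X} = \frac{9}{-2 + - j X} = \frac{9}{-2 - X j}$)
$n = - \frac{541540084121}{2324}$ ($n = \left(-9353 - \frac{9}{2 - -4646}\right) \left(9866 + 15048\right) = \left(-9353 - \frac{9}{2 + 4646}\right) 24914 = \left(-9353 - \frac{9}{4648}\right) 24914 = \left(- \frac{43472753}{4648}\right) 24914 = - \frac{541540084121}{2324} \approx -2.3302 \cdot 10^{8}$)
$\left(\left(19345 + 11901\right) \left(-14777 + 3102\right) - 18088\right) \left(-14377 + n\right) = \left(\left(19345 + 11901\right) \left(-14777 + 3102\right) - 18088\right) \left(-14377 - \frac{541540084121}{2324}\right) = \left(31246 \left(-11675\right) - 18088\right) \left(- \frac{541573496269}{2324}\right) = \left(-364797050 - 18088\right) \left(- \frac{541573496269}{2324}\right) = \left(-364815138\right) \left(- \frac{541573496269}{2324}\right) = \frac{98787104889258860061}{1162}$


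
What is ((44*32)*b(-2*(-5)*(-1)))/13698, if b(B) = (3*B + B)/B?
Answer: 2816/6849 ≈ 0.41115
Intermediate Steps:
b(B) = 4 (b(B) = (4*B)/B = 4)
((44*32)*b(-2*(-5)*(-1)))/13698 = ((44*32)*4)/13698 = (1408*4)*(1/13698) = 5632*(1/13698) = 2816/6849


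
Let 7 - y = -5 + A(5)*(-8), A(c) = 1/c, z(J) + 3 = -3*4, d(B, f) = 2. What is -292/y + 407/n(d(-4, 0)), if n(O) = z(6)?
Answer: -12394/255 ≈ -48.604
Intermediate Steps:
z(J) = -15 (z(J) = -3 - 3*4 = -3 - 12 = -15)
y = 68/5 (y = 7 - (-5 - 8/5) = 7 - 1*(-33/5) = 7 + 33/5 = 68/5 ≈ 13.600)
n(O) = -15
-292/y + 407/n(d(-4, 0)) = -292/68/5 + 407/(-15) = -292*5/68 + 407*(-1/15) = -365/17 - 407/15 = -12394/255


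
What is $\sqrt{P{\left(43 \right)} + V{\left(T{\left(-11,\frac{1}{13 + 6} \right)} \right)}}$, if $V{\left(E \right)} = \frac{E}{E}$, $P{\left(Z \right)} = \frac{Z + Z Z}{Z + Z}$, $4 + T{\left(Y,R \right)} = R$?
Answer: $\sqrt{23} \approx 4.7958$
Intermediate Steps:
$T{\left(Y,R \right)} = -4 + R$
$P{\left(Z \right)} = \frac{Z + Z^{2}}{2 Z}$
$V{\left(E \right)} = 1$
$\sqrt{P{\left(43 \right)} + V{\left(T{\left(-11,\frac{1}{13 + 6} \right)} \right)}} = \sqrt{\left(\frac{1}{2} + \frac{1}{2} \cdot 43\right) + 1} = \sqrt{\left(\frac{1}{2} + \frac{43}{2}\right) + 1} = \sqrt{22 + 1} = \sqrt{23}$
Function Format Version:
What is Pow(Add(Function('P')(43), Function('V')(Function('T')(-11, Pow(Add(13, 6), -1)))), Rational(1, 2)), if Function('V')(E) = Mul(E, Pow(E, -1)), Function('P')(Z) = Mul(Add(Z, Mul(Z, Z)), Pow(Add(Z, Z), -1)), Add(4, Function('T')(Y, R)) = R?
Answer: Pow(23, Rational(1, 2)) ≈ 4.7958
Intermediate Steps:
Function('T')(Y, R) = Add(-4, R)
Function('P')(Z) = Mul(Rational(1, 2), Pow(Z, -1), Add(Z, Pow(Z, 2))) (Function('P')(Z) = Mul(Add(Z, Pow(Z, 2)), Pow(Mul(2, Z), -1)) = Mul(Add(Z, Pow(Z, 2)), Mul(Rational(1, 2), Pow(Z, -1))) = Mul(Rational(1, 2), Pow(Z, -1), Add(Z, Pow(Z, 2))))
Function('V')(E) = 1
Pow(Add(Function('P')(43), Function('V')(Function('T')(-11, Pow(Add(13, 6), -1)))), Rational(1, 2)) = Pow(Add(Add(Rational(1, 2), Mul(Rational(1, 2), 43)), 1), Rational(1, 2)) = Pow(Add(Add(Rational(1, 2), Rational(43, 2)), 1), Rational(1, 2)) = Pow(Add(22, 1), Rational(1, 2)) = Pow(23, Rational(1, 2))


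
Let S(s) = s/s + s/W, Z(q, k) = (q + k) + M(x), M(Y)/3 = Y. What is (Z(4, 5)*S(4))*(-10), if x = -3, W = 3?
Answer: 0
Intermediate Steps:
M(Y) = 3*Y
Z(q, k) = -9 + k + q (Z(q, k) = (q + k) + 3*(-3) = (k + q) - 9 = -9 + k + q)
S(s) = 1 + s/3 (S(s) = s/s + s/3 = 1 + s*(⅓) = 1 + s/3)
(Z(4, 5)*S(4))*(-10) = ((-9 + 5 + 4)*(1 + (⅓)*4))*(-10) = (0*(1 + 4/3))*(-10) = (0*(7/3))*(-10) = 0*(-10) = 0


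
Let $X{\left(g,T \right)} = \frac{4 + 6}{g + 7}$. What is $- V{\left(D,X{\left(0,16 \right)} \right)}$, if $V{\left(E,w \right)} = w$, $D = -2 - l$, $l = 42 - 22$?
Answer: $- \frac{10}{7} \approx -1.4286$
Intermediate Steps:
$l = 20$
$X{\left(g,T \right)} = \frac{10}{7 + g}$
$D = -22$ ($D = -2 - 20 = -22$)
$- V{\left(D,X{\left(0,16 \right)} \right)} = - \frac{10}{7 + 0} = - \frac{10}{7}$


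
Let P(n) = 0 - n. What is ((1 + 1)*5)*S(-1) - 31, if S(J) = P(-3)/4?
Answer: -47/2 ≈ -23.500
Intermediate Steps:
P(n) = -n
S(J) = ¾ (S(J) = -1*(-3)/4 = 3*(¼) = ¾)
((1 + 1)*5)*S(-1) - 31 = ((1 + 1)*5)*(¾) - 31 = (2*5)*(¾) - 31 = 10*(¾) - 31 = 15/2 - 31 = -47/2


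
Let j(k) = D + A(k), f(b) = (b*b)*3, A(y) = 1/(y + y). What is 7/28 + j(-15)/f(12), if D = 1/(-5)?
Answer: 3233/12960 ≈ 0.24946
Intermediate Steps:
A(y) = 1/(2*y)
D = -1/5 ≈ -0.20000
f(b) = 3*b**2 (f(b) = b**2*3 = 3*b**2)
j(k) = -1/5 + 1/(2*k)
7/28 + j(-15)/f(12) = 7/28 + ((1/10)*(5 - 2*(-15))/(-15))/((3*12**2)) = 7*(1/28) + ((1/10)*(-1/15)*(5 + 30))/((3*144)) = 1/4 + ((1/10)*(-1/15)*35)/432 = 1/4 - 7/30*1/432 = 1/4 - 7/12960 = 3233/12960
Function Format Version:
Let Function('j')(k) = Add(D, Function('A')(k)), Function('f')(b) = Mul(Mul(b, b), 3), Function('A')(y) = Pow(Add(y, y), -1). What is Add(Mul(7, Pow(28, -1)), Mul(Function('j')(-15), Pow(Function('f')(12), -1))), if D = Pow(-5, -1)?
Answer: Rational(3233, 12960) ≈ 0.24946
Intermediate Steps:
Function('A')(y) = Mul(Rational(1, 2), Pow(y, -1)) (Function('A')(y) = Pow(Mul(2, y), -1) = Mul(Rational(1, 2), Pow(y, -1)))
D = Rational(-1, 5) ≈ -0.20000
Function('f')(b) = Mul(3, Pow(b, 2)) (Function('f')(b) = Mul(Pow(b, 2), 3) = Mul(3, Pow(b, 2)))
Function('j')(k) = Add(Rational(-1, 5), Mul(Rational(1, 2), Pow(k, -1)))
Add(Mul(7, Pow(28, -1)), Mul(Function('j')(-15), Pow(Function('f')(12), -1))) = Add(Mul(7, Pow(28, -1)), Mul(Mul(Rational(1, 10), Pow(-15, -1), Add(5, Mul(-2, -15))), Pow(Mul(3, Pow(12, 2)), -1))) = Add(Mul(7, Rational(1, 28)), Mul(Mul(Rational(1, 10), Rational(-1, 15), Add(5, 30)), Pow(Mul(3, 144), -1))) = Add(Rational(1, 4), Mul(Mul(Rational(1, 10), Rational(-1, 15), 35), Pow(432, -1))) = Add(Rational(1, 4), Mul(Rational(-7, 30), Rational(1, 432))) = Add(Rational(1, 4), Rational(-7, 12960)) = Rational(3233, 12960)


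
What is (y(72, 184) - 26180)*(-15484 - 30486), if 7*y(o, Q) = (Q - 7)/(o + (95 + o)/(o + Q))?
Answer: 156684489465160/130193 ≈ 1.2035e+9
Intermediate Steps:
y(o, Q) = (-7 + Q)/(7*(o + (95 + o)/(Q + o))) (y(o, Q) = ((Q - 7)/(o + (95 + o)/(o + Q)))/7 = ((-7 + Q)/(o + (95 + o)/(Q + o)))/7 = (-7 + Q)/(7*(o + (95 + o)/(Q + o))))
(y(72, 184) - 26180)*(-15484 - 30486) = ((-1*184 - 1*72 + (⅐)*184² + (⅐)*184*72)/(95 + 72 + 72² + 184*72) - 26180)*(-15484 - 30486) = ((-184 - 72 + (⅐)*33856 + 13248/7)/(95 + 72 + 5184 + 13248) - 26180)*(-45970) = ((-184 - 72 + 33856/7 + 13248/7)/18599 - 26180)*(-45970) = ((1/18599)*(45312/7) - 26180)*(-45970) = (45312/130193 - 26180)*(-45970) = -3408407428/130193*(-45970) = 156684489465160/130193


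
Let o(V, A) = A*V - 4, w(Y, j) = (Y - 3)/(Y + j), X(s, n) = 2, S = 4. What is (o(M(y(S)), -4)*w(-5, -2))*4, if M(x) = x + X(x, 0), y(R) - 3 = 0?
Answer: -768/7 ≈ -109.71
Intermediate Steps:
y(R) = 3 (y(R) = 3 + 0 = 3)
w(Y, j) = (-3 + Y)/(Y + j)
M(x) = 2 + x (M(x) = x + 2 = 2 + x)
o(V, A) = -4 + A*V
(o(M(y(S)), -4)*w(-5, -2))*4 = ((-4 - 4*(2 + 3))*((-3 - 5)/(-5 - 2)))*4 = ((-4 - 4*5)*(-8/(-7)))*4 = ((-4 - 20)*(-⅐*(-8)))*4 = -24*8/7*4 = -192/7*4 = -768/7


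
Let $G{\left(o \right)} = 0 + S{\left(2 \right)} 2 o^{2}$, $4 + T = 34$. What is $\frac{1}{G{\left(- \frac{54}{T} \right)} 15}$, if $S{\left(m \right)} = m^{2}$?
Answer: $\frac{5}{1944} \approx 0.002572$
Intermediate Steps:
$T = 30$ ($T = -4 + 34 = 30$)
$G{\left(o \right)} = 8 o^{2}$ ($G{\left(o \right)} = 0 + 2^{2} \cdot 2 o^{2} = 0 + 4 \cdot 2 o^{2} = 0 + 8 o^{2} = 8 o^{2}$)
$\frac{1}{G{\left(- \frac{54}{T} \right)} 15} = \frac{1}{8 \left(- \frac{54}{30}\right)^{2} \cdot 15} = \frac{1}{8 \left(\left(-54\right) \frac{1}{30}\right)^{2} \cdot 15} = \frac{1}{8 \left(- \frac{9}{5}\right)^{2} \cdot 15} = \frac{1}{8 \cdot \frac{81}{25} \cdot 15} = \frac{1}{\frac{648}{25} \cdot 15} = \frac{1}{\frac{1944}{5}} = \frac{5}{1944}$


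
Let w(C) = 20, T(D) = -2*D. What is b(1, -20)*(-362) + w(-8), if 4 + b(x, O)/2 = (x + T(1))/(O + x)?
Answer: 54680/19 ≈ 2877.9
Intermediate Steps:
b(x, O) = -8 + 2*(-2 + x)/(O + x) (b(x, O) = -8 + 2*((x - 2*1)/(O + x)) = -8 + 2*((x - 2)/(O + x)) = -8 + 2*((-2 + x)/(O + x)) = -8 + 2*(-2 + x)/(O + x))
b(1, -20)*(-362) + w(-8) = (2*(-2 - 4*(-20) - 3*1)/(-20 + 1))*(-362) + 20 = (2*(-2 + 80 - 3)/(-19))*(-362) + 20 = (2*(-1/19)*75)*(-362) + 20 = -150/19*(-362) + 20 = 54300/19 + 20 = 54680/19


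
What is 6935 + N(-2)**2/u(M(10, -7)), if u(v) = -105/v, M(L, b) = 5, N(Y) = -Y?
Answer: 145631/21 ≈ 6934.8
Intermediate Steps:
6935 + N(-2)**2/u(M(10, -7)) = 6935 + (-1*(-2))**2/((-105/5)) = 6935 + 2**2/((-105*1/5)) = 6935 + 4/(-21) = 6935 + 4*(-1/21) = 6935 - 4/21 = 145631/21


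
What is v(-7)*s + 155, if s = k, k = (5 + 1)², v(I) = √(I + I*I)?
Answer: 155 + 36*√42 ≈ 388.31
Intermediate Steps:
v(I) = √(I + I²)
k = 36 (k = 6² = 36)
s = 36
v(-7)*s + 155 = √(-7*(1 - 7))*36 + 155 = √(-7*(-6))*36 + 155 = √42*36 + 155 = 36*√42 + 155 = 155 + 36*√42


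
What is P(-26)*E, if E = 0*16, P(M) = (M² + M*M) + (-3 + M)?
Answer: 0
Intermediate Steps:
P(M) = -3 + M + 2*M² (P(M) = (M² + M²) + (-3 + M) = 2*M² + (-3 + M) = -3 + M + 2*M²)
E = 0
P(-26)*E = (-3 - 26 + 2*(-26)²)*0 = (-3 - 26 + 2*676)*0 = (-3 - 26 + 1352)*0 = 1323*0 = 0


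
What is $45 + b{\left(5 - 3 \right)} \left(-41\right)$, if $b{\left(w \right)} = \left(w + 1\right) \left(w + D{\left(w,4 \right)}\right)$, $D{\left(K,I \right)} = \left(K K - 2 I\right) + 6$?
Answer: $-447$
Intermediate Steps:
$D{\left(K,I \right)} = 6 + K^{2} - 2 I$ ($D{\left(K,I \right)} = \left(K^{2} - 2 I\right) + 6 = 6 + K^{2} - 2 I$)
$b{\left(w \right)} = \left(1 + w\right) \left(-2 + w + w^{2}\right)$ ($b{\left(w \right)} = \left(w + 1\right) \left(w + \left(6 + w^{2} - 8\right)\right) = \left(1 + w\right) \left(w + \left(6 + w^{2} - 8\right)\right) = \left(1 + w\right) \left(w + \left(-2 + w^{2}\right)\right) = \left(1 + w\right) \left(-2 + w + w^{2}\right)$)
$45 + b{\left(5 - 3 \right)} \left(-41\right) = 45 + \left(-2 + \left(5 - 3\right)^{3} - \left(5 - 3\right) + 2 \left(5 - 3\right)^{2}\right) \left(-41\right) = 45 + \left(-2 + 2^{3} - 2 + 2 \cdot 2^{2}\right) \left(-41\right) = 45 + \left(-2 + 8 - 2 + 2 \cdot 4\right) \left(-41\right) = 45 + \left(-2 + 8 - 2 + 8\right) \left(-41\right) = 45 + 12 \left(-41\right) = 45 - 492 = -447$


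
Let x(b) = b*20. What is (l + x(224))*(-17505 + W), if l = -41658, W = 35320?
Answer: -662326070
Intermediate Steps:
x(b) = 20*b
(l + x(224))*(-17505 + W) = (-41658 + 20*224)*(-17505 + 35320) = (-41658 + 4480)*17815 = -37178*17815 = -662326070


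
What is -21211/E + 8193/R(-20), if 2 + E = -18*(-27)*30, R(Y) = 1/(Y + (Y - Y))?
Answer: -2388772291/14578 ≈ -1.6386e+5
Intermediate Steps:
R(Y) = 1/Y (R(Y) = 1/(Y + 0) = 1/Y)
E = 14578 (E = -2 - 18*(-27)*30 = -2 + 486*30 = -2 + 14580 = 14578)
-21211/E + 8193/R(-20) = -21211/14578 + 8193/(1/(-20)) = -21211*1/14578 + 8193/(-1/20) = -21211/14578 + 8193*(-20) = -21211/14578 - 163860 = -2388772291/14578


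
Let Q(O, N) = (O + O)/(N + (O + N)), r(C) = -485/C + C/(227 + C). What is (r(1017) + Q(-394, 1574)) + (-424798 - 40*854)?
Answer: -88839408205123/193567644 ≈ -4.5896e+5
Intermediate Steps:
Q(O, N) = 2*O/(O + 2*N) (Q(O, N) = (2*O)/(N + (N + O)) = (2*O)/(O + 2*N) = 2*O/(O + 2*N))
(r(1017) + Q(-394, 1574)) + (-424798 - 40*854) = ((-110095 + 1017² - 485*1017)/(1017*(227 + 1017)) + 2*(-394)/(-394 + 2*1574)) + (-424798 - 40*854) = ((1/1017)*(-110095 + 1034289 - 493245)/1244 + 2*(-394)/(-394 + 3148)) + (-424798 - 1*34160) = ((1/1017)*(1/1244)*430949 + 2*(-394)/2754) + (-424798 - 34160) = (430949/1265148 + 2*(-394)*(1/2754)) - 458958 = (430949/1265148 - 394/1377) - 458958 = 10549829/193567644 - 458958 = -88839408205123/193567644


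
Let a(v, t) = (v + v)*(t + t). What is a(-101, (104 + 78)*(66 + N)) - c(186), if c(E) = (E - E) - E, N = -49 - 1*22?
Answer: 367826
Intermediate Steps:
N = -71 (N = -49 - 22 = -71)
a(v, t) = 4*t*v (a(v, t) = (2*v)*(2*t) = 4*t*v)
c(E) = -E (c(E) = 0 - E = -E)
a(-101, (104 + 78)*(66 + N)) - c(186) = 4*((104 + 78)*(66 - 71))*(-101) - (-1)*186 = 4*(182*(-5))*(-101) - 1*(-186) = 4*(-910)*(-101) + 186 = 367640 + 186 = 367826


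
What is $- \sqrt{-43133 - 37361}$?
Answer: $- i \sqrt{80494} \approx - 283.71 i$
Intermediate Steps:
$- \sqrt{-43133 - 37361} = - \sqrt{-80494} = - i \sqrt{80494}$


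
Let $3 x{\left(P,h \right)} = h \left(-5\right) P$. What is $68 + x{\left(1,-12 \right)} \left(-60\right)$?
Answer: $-1132$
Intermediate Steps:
$x{\left(P,h \right)} = - \frac{5 P h}{3}$ ($x{\left(P,h \right)} = \frac{h \left(-5\right) P}{3} = \frac{- 5 h P}{3} = \frac{\left(-5\right) P h}{3} = - \frac{5 P h}{3}$)
$68 + x{\left(1,-12 \right)} \left(-60\right) = 68 + \left(- \frac{5}{3}\right) 1 \left(-12\right) \left(-60\right) = 68 + 20 \left(-60\right) = 68 - 1200 = -1132$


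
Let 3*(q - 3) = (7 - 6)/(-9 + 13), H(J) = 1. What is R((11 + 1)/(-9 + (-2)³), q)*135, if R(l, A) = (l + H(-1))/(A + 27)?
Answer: 8100/6137 ≈ 1.3199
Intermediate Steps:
q = 37/12 (q = 3 + ((7 - 6)/(-9 + 13))/3 = 3 + (1/4)/3 = 3 + (1*(¼))/3 = 3 + (⅓)*(¼) = 3 + 1/12 = 37/12 ≈ 3.0833)
R(l, A) = (1 + l)/(27 + A) (R(l, A) = (l + 1)/(A + 27) = (1 + l)/(27 + A))
R((11 + 1)/(-9 + (-2)³), q)*135 = ((1 + (11 + 1)/(-9 + (-2)³))/(27 + 37/12))*135 = ((1 + 12/(-9 - 8))/(361/12))*135 = (12*(1 + 12/(-17))/361)*135 = (12*(1 + 12*(-1/17))/361)*135 = (12*(1 - 12/17)/361)*135 = ((12/361)*(5/17))*135 = (60/6137)*135 = 8100/6137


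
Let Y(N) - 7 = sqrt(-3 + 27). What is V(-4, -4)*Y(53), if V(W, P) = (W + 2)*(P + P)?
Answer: 112 + 32*sqrt(6) ≈ 190.38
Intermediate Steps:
Y(N) = 7 + 2*sqrt(6) (Y(N) = 7 + sqrt(-3 + 27) = 7 + sqrt(24) = 7 + 2*sqrt(6))
V(W, P) = 2*P*(2 + W) (V(W, P) = (2 + W)*(2*P) = 2*P*(2 + W))
V(-4, -4)*Y(53) = (2*(-4)*(2 - 4))*(7 + 2*sqrt(6)) = (2*(-4)*(-2))*(7 + 2*sqrt(6)) = 16*(7 + 2*sqrt(6)) = 112 + 32*sqrt(6)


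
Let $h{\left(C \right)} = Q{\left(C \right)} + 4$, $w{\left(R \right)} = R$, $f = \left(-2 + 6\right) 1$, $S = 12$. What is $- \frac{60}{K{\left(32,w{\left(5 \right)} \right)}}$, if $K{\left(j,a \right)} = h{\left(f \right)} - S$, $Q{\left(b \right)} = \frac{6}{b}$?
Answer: $\frac{120}{13} \approx 9.2308$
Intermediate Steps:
$f = 4$ ($f = 4 \cdot 1 = 4$)
$h{\left(C \right)} = 4 + \frac{6}{C}$ ($h{\left(C \right)} = \frac{6}{C} + 4 = 4 + \frac{6}{C}$)
$K{\left(j,a \right)} = - \frac{13}{2}$ ($K{\left(j,a \right)} = \left(4 + \frac{6}{4}\right) - 12 = \left(4 + 6 \cdot \frac{1}{4}\right) - 12 = \left(4 + \frac{3}{2}\right) - 12 = \frac{11}{2} - 12 = - \frac{13}{2}$)
$- \frac{60}{K{\left(32,w{\left(5 \right)} \right)}} = - \frac{60}{- \frac{13}{2}} = \left(-60\right) \left(- \frac{2}{13}\right) = \frac{120}{13}$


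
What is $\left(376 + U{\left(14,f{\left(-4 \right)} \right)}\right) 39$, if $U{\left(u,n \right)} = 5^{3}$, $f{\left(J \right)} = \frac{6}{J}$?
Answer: $19539$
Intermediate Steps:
$U{\left(u,n \right)} = 125$
$\left(376 + U{\left(14,f{\left(-4 \right)} \right)}\right) 39 = \left(376 + 125\right) 39 = 501 \cdot 39 = 19539$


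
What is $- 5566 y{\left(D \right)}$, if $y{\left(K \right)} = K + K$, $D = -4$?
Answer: $44528$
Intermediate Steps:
$y{\left(K \right)} = 2 K$
$- 5566 y{\left(D \right)} = - 5566 \cdot 2 \left(-4\right) = \left(-5566\right) \left(-8\right) = 44528$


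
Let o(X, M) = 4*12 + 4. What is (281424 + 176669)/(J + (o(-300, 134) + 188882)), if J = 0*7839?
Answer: 458093/188934 ≈ 2.4246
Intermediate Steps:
o(X, M) = 52 (o(X, M) = 48 + 4 = 52)
J = 0
(281424 + 176669)/(J + (o(-300, 134) + 188882)) = (281424 + 176669)/(0 + (52 + 188882)) = 458093/(0 + 188934) = 458093/188934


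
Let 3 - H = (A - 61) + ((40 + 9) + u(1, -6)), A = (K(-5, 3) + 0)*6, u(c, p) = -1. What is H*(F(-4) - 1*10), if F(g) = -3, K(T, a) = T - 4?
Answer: -910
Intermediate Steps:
K(T, a) = -4 + T
A = -54 (A = ((-4 - 5) + 0)*6 = (-9 + 0)*6 = -9*6 = -54)
H = 70 (H = 3 - ((-54 - 61) + ((40 + 9) - 1)) = 3 - (-115 + (49 - 1)) = 3 - (-115 + 48) = 3 - 1*(-67) = 3 + 67 = 70)
H*(F(-4) - 1*10) = 70*(-3 - 1*10) = 70*(-3 - 10) = 70*(-13) = -910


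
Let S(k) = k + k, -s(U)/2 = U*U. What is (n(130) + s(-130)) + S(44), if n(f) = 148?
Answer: -33564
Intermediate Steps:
s(U) = -2*U**2 (s(U) = -2*U*U = -2*U**2)
S(k) = 2*k
(n(130) + s(-130)) + S(44) = (148 - 2*(-130)**2) + 2*44 = (148 - 2*16900) + 88 = (148 - 33800) + 88 = -33652 + 88 = -33564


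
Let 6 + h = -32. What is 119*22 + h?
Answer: 2580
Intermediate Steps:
h = -38 (h = -6 - 32 = -38)
119*22 + h = 119*22 - 38 = 2618 - 38 = 2580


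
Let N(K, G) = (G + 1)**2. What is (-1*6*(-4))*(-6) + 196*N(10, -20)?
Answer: 70612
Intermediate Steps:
N(K, G) = (1 + G)**2
(-1*6*(-4))*(-6) + 196*N(10, -20) = (-1*6*(-4))*(-6) + 196*(1 - 20)**2 = -6*(-4)*(-6) + 196*(-19)**2 = 24*(-6) + 196*361 = -144 + 70756 = 70612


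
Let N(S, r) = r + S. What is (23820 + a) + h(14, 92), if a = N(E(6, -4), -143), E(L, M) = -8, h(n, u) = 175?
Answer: 23844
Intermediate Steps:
N(S, r) = S + r
a = -151 (a = -8 - 143 = -151)
(23820 + a) + h(14, 92) = (23820 - 151) + 175 = 23669 + 175 = 23844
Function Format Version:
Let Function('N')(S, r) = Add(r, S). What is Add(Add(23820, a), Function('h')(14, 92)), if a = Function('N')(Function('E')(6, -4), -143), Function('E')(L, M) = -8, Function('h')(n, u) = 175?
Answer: 23844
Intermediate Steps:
Function('N')(S, r) = Add(S, r)
a = -151 (a = Add(-8, -143) = -151)
Add(Add(23820, a), Function('h')(14, 92)) = Add(Add(23820, -151), 175) = Add(23669, 175) = 23844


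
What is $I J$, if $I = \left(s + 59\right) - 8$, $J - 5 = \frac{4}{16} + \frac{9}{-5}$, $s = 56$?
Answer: $\frac{7383}{20} \approx 369.15$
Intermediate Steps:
$J = \frac{69}{20}$ ($J = 5 + \left(\frac{4}{16} + \frac{9}{-5}\right) = 5 + \left(4 \cdot \frac{1}{16} + 9 \left(- \frac{1}{5}\right)\right) = 5 + \left(\frac{1}{4} - \frac{9}{5}\right) = 5 - \frac{31}{20} = \frac{69}{20} \approx 3.45$)
$I = 107$ ($I = \left(56 + 59\right) - 8 = 115 - 8 = 107$)
$I J = 107 \cdot \frac{69}{20} = \frac{7383}{20}$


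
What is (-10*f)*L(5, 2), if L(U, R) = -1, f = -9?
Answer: -90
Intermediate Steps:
(-10*f)*L(5, 2) = -10*(-9)*(-1) = 90*(-1) = -90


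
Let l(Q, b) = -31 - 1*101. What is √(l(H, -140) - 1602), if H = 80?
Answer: 17*I*√6 ≈ 41.641*I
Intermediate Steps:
l(Q, b) = -132 (l(Q, b) = -31 - 101 = -132)
√(l(H, -140) - 1602) = √(-132 - 1602) = √(-1734) = 17*I*√6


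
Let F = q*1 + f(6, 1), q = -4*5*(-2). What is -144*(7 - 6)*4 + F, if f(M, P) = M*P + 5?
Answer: -525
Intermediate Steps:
f(M, P) = 5 + M*P
q = 40 (q = -20*(-2) = 40)
F = 51 (F = 40*1 + (5 + 6*1) = 40 + (5 + 6) = 40 + 11 = 51)
-144*(7 - 6)*4 + F = -144*(7 - 6)*4 + 51 = -144*4 + 51 = -576 + 51 = -525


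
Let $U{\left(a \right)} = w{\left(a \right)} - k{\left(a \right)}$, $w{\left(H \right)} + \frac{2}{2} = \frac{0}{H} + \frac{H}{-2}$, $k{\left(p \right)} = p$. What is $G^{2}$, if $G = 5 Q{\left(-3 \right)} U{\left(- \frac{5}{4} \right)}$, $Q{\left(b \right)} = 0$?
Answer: $0$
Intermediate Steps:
$w{\left(H \right)} = -1 - \frac{H}{2}$ ($w{\left(H \right)} = -1 + \left(\frac{0}{H} + \frac{H}{-2}\right) = -1 + \left(0 + H \left(- \frac{1}{2}\right)\right) = -1 + \left(0 - \frac{H}{2}\right) = -1 - \frac{H}{2}$)
$U{\left(a \right)} = -1 - \frac{3 a}{2}$ ($U{\left(a \right)} = \left(-1 - \frac{a}{2}\right) - a = -1 - \frac{3 a}{2}$)
$G = 0$ ($G = 5 \cdot 0 \left(-1 - \frac{3 \left(- \frac{5}{4}\right)}{2}\right) = 0 \left(-1 - \frac{3 \left(\left(-5\right) \frac{1}{4}\right)}{2}\right) = 0 \left(-1 - - \frac{15}{8}\right) = 0 \left(-1 + \frac{15}{8}\right) = 0 \cdot \frac{7}{8} = 0$)
$G^{2} = 0^{2} = 0$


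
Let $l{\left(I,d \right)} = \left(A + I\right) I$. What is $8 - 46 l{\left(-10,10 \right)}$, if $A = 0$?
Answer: $-4592$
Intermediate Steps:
$l{\left(I,d \right)} = I^{2}$ ($l{\left(I,d \right)} = \left(0 + I\right) I = I I = I^{2}$)
$8 - 46 l{\left(-10,10 \right)} = 8 - 46 \left(-10\right)^{2} = 8 - 4600 = -4592$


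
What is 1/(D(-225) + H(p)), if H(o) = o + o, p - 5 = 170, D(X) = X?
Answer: 1/125 ≈ 0.0080000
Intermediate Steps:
p = 175 (p = 5 + 170 = 175)
H(o) = 2*o
1/(D(-225) + H(p)) = 1/(-225 + 2*175) = 1/(-225 + 350) = 1/125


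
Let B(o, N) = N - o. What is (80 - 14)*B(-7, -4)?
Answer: 198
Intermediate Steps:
(80 - 14)*B(-7, -4) = (80 - 14)*(-4 - 1*(-7)) = 66*(-4 + 7) = 66*3 = 198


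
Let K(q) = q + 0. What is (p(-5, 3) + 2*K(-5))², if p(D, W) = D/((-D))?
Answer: 121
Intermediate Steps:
K(q) = q
p(D, W) = -1 (p(D, W) = D*(-1/D) = -1)
(p(-5, 3) + 2*K(-5))² = (-1 + 2*(-5))² = (-1 - 10)² = (-11)² = 121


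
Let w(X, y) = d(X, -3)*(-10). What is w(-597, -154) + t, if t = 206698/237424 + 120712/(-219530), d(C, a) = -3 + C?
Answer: 78186715201513/13030422680 ≈ 6000.3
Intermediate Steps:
w(X, y) = 30 - 10*X (w(X, y) = (-3 + X)*(-10) = 30 - 10*X)
t = 4179121513/13030422680 (t = 206698*(1/237424) + 120712*(-1/219530) = 103349/118712 - 60356/109765 = 4179121513/13030422680 ≈ 0.32072)
w(-597, -154) + t = (30 - 10*(-597)) + 4179121513/13030422680 = (30 + 5970) + 4179121513/13030422680 = 6000 + 4179121513/13030422680 = 78186715201513/13030422680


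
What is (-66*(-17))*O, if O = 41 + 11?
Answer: 58344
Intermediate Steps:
O = 52
(-66*(-17))*O = -66*(-17)*52 = 1122*52 = 58344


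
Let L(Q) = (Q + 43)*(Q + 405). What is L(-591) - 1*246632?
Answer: -144704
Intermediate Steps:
L(Q) = (43 + Q)*(405 + Q)
L(-591) - 1*246632 = (17415 + (-591)**2 + 448*(-591)) - 1*246632 = (17415 + 349281 - 264768) - 246632 = 101928 - 246632 = -144704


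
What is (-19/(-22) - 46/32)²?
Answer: 10201/30976 ≈ 0.32932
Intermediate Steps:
(-19/(-22) - 46/32)² = (-19*(-1/22) - 46*1/32)² = (19/22 - 23/16)² = (-101/176)² = 10201/30976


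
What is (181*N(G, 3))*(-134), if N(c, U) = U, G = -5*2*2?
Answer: -72762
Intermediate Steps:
G = -20 (G = -10*2 = -20)
(181*N(G, 3))*(-134) = (181*3)*(-134) = 543*(-134) = -72762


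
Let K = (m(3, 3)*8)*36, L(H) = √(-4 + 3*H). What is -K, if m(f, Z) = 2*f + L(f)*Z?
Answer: -1728 - 864*√5 ≈ -3660.0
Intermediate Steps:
m(f, Z) = 2*f + Z*√(-4 + 3*f) (m(f, Z) = 2*f + √(-4 + 3*f)*Z = 2*f + Z*√(-4 + 3*f))
K = 1728 + 864*√5 (K = ((2*3 + 3*√(-4 + 3*3))*8)*36 = ((6 + 3*√(-4 + 9))*8)*36 = ((6 + 3*√5)*8)*36 = (48 + 24*√5)*36 = 1728 + 864*√5 ≈ 3660.0)
-K = -(1728 + 864*√5) = -1728 - 864*√5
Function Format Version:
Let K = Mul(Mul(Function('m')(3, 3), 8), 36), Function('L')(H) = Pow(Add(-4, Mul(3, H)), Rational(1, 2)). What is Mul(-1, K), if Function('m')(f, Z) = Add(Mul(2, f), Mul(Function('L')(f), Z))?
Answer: Add(-1728, Mul(-864, Pow(5, Rational(1, 2)))) ≈ -3660.0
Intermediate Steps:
Function('m')(f, Z) = Add(Mul(2, f), Mul(Z, Pow(Add(-4, Mul(3, f)), Rational(1, 2)))) (Function('m')(f, Z) = Add(Mul(2, f), Mul(Pow(Add(-4, Mul(3, f)), Rational(1, 2)), Z)) = Add(Mul(2, f), Mul(Z, Pow(Add(-4, Mul(3, f)), Rational(1, 2)))))
K = Add(1728, Mul(864, Pow(5, Rational(1, 2)))) (K = Mul(Mul(Add(Mul(2, 3), Mul(3, Pow(Add(-4, Mul(3, 3)), Rational(1, 2)))), 8), 36) = Mul(Mul(Add(6, Mul(3, Pow(Add(-4, 9), Rational(1, 2)))), 8), 36) = Mul(Mul(Add(6, Mul(3, Pow(5, Rational(1, 2)))), 8), 36) = Mul(Add(48, Mul(24, Pow(5, Rational(1, 2)))), 36) = Add(1728, Mul(864, Pow(5, Rational(1, 2)))) ≈ 3660.0)
Mul(-1, K) = Mul(-1, Add(1728, Mul(864, Pow(5, Rational(1, 2))))) = Add(-1728, Mul(-864, Pow(5, Rational(1, 2))))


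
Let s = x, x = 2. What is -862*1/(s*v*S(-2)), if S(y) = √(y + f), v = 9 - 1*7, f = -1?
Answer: 431*I*√3/6 ≈ 124.42*I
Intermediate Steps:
v = 2 (v = 9 - 7 = 2)
s = 2
S(y) = √(-1 + y) (S(y) = √(y - 1) = √(-1 + y))
-862*1/(s*v*S(-2)) = -862*1/(4*√(-1 - 2)) = -862*(-I*√3/12) = -(-431)*I*√3/6 = 431*I*√3/6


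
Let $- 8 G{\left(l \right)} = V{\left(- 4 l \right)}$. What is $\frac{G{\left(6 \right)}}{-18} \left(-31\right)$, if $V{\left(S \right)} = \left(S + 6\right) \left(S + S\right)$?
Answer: $-186$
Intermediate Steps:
$V{\left(S \right)} = 2 S \left(6 + S\right)$ ($V{\left(S \right)} = \left(6 + S\right) 2 S = 2 S \left(6 + S\right)$)
$G{\left(l \right)} = l \left(6 - 4 l\right)$ ($G{\left(l \right)} = - \frac{2 \left(- 4 l\right) \left(6 - 4 l\right)}{8} = - \frac{\left(-8\right) l \left(6 - 4 l\right)}{8} = l \left(6 - 4 l\right)$)
$\frac{G{\left(6 \right)}}{-18} \left(-31\right) = \frac{2 \cdot 6 \left(3 - 12\right)}{-18} \left(-31\right) = - \frac{2 \cdot 6 \left(3 - 12\right)}{18} \left(-31\right) = - \frac{2 \cdot 6 \left(-9\right)}{18} \left(-31\right) = \left(- \frac{1}{18}\right) \left(-108\right) \left(-31\right) = 6 \left(-31\right) = -186$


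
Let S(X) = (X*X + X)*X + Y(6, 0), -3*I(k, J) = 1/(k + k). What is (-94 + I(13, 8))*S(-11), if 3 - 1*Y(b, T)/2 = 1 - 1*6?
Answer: 1459267/13 ≈ 1.1225e+5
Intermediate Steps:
I(k, J) = -1/(6*k) (I(k, J) = -1/(3*(k + k)) = -1/(2*k)/3 = -1/(6*k))
Y(b, T) = 16 (Y(b, T) = 6 - 2*(1 - 1*6) = 6 - 2*(1 - 6) = 6 - 2*(-5) = 6 + 10 = 16)
S(X) = 16 + X*(X + X**2) (S(X) = (X*X + X)*X + 16 = (X**2 + X)*X + 16 = (X + X**2)*X + 16 = X*(X + X**2) + 16 = 16 + X*(X + X**2))
(-94 + I(13, 8))*S(-11) = (-94 - 1/6/13)*(16 + (-11)**2 + (-11)**3) = (-94 - 1/6*1/13)*(16 + 121 - 1331) = (-94 - 1/78)*(-1194) = -7333/78*(-1194) = 1459267/13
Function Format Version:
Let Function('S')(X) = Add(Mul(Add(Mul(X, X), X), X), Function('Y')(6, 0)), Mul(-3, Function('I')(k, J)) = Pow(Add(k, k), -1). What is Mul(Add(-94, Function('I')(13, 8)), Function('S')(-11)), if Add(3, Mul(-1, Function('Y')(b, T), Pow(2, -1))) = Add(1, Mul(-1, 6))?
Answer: Rational(1459267, 13) ≈ 1.1225e+5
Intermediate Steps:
Function('I')(k, J) = Mul(Rational(-1, 6), Pow(k, -1)) (Function('I')(k, J) = Mul(Rational(-1, 3), Pow(Add(k, k), -1)) = Mul(Rational(-1, 3), Pow(Mul(2, k), -1)) = Mul(Rational(-1, 3), Mul(Rational(1, 2), Pow(k, -1))) = Mul(Rational(-1, 6), Pow(k, -1)))
Function('Y')(b, T) = 16 (Function('Y')(b, T) = Add(6, Mul(-2, Add(1, Mul(-1, 6)))) = Add(6, Mul(-2, Add(1, -6))) = Add(6, Mul(-2, -5)) = Add(6, 10) = 16)
Function('S')(X) = Add(16, Mul(X, Add(X, Pow(X, 2)))) (Function('S')(X) = Add(Mul(Add(Mul(X, X), X), X), 16) = Add(Mul(Add(Pow(X, 2), X), X), 16) = Add(Mul(Add(X, Pow(X, 2)), X), 16) = Add(Mul(X, Add(X, Pow(X, 2))), 16) = Add(16, Mul(X, Add(X, Pow(X, 2)))))
Mul(Add(-94, Function('I')(13, 8)), Function('S')(-11)) = Mul(Add(-94, Mul(Rational(-1, 6), Pow(13, -1))), Add(16, Pow(-11, 2), Pow(-11, 3))) = Mul(Add(-94, Mul(Rational(-1, 6), Rational(1, 13))), Add(16, 121, -1331)) = Mul(Add(-94, Rational(-1, 78)), -1194) = Mul(Rational(-7333, 78), -1194) = Rational(1459267, 13)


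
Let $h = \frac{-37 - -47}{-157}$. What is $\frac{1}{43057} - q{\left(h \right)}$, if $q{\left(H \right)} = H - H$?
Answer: $\frac{1}{43057} \approx 2.3225 \cdot 10^{-5}$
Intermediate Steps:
$h = - \frac{10}{157}$ ($h = \left(-37 + 47\right) \left(- \frac{1}{157}\right) = 10 \left(- \frac{1}{157}\right) = - \frac{10}{157} \approx -0.063694$)
$q{\left(H \right)} = 0$
$\frac{1}{43057} - q{\left(h \right)} = \frac{1}{43057} - 0 = \frac{1}{43057} + 0 = \frac{1}{43057}$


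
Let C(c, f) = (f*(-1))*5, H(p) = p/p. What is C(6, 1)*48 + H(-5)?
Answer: -239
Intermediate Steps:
H(p) = 1
C(c, f) = -5*f (C(c, f) = -f*5 = -5*f)
C(6, 1)*48 + H(-5) = -5*1*48 + 1 = -5*48 + 1 = -240 + 1 = -239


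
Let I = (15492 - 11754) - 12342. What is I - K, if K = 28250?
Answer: -36854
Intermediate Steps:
I = -8604 (I = 3738 - 12342 = -8604)
I - K = -8604 - 1*28250 = -8604 - 28250 = -36854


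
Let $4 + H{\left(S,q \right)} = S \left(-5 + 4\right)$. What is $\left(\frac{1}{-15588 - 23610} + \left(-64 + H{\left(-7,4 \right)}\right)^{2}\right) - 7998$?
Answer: $- \frac{167649847}{39198} \approx -4277.0$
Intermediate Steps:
$H{\left(S,q \right)} = -4 - S$ ($H{\left(S,q \right)} = -4 + S \left(-5 + 4\right) = -4 + S \left(-1\right) = -4 - S$)
$\left(\frac{1}{-15588 - 23610} + \left(-64 + H{\left(-7,4 \right)}\right)^{2}\right) - 7998 = \left(\frac{1}{-15588 - 23610} + \left(-64 - -3\right)^{2}\right) - 7998 = \left(\frac{1}{-39198} + \left(-64 + \left(-4 + 7\right)\right)^{2}\right) - 7998 = \left(- \frac{1}{39198} + \left(-64 + 3\right)^{2}\right) - 7998 = \left(- \frac{1}{39198} + \left(-61\right)^{2}\right) - 7998 = \left(- \frac{1}{39198} + 3721\right) - 7998 = \frac{145855757}{39198} - 7998 = - \frac{167649847}{39198}$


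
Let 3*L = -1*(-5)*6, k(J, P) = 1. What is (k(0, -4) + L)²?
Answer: 121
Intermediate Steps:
L = 10 (L = (-1*(-5)*6)/3 = (5*6)/3 = (⅓)*30 = 10)
(k(0, -4) + L)² = (1 + 10)² = 11² = 121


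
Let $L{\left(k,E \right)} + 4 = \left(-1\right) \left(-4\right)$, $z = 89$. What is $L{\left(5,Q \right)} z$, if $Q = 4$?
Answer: $0$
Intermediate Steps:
$L{\left(k,E \right)} = 0$ ($L{\left(k,E \right)} = -4 - -4 = -4 + 4 = 0$)
$L{\left(5,Q \right)} z = 0 \cdot 89 = 0$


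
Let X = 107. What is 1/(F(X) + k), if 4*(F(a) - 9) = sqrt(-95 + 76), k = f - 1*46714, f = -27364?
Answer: -1185104/87779468195 - 4*I*sqrt(19)/87779468195 ≈ -1.3501e-5 - 1.9863e-10*I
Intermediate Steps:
k = -74078 (k = -27364 - 1*46714 = -27364 - 46714 = -74078)
F(a) = 9 + I*sqrt(19)/4 (F(a) = 9 + sqrt(-95 + 76)/4 = 9 + sqrt(-19)/4 = 9 + (I*sqrt(19))/4 = 9 + I*sqrt(19)/4)
1/(F(X) + k) = 1/((9 + I*sqrt(19)/4) - 74078) = 1/(-74069 + I*sqrt(19)/4)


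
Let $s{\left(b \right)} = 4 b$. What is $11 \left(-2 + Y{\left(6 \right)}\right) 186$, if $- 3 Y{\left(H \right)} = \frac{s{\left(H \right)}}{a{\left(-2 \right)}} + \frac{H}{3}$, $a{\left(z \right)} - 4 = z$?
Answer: $-13640$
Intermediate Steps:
$a{\left(z \right)} = 4 + z$
$Y{\left(H \right)} = - \frac{7 H}{9}$ ($Y{\left(H \right)} = - \frac{\frac{4 H}{4 - 2} + \frac{H}{3}}{3} = - \frac{\frac{4 H}{2} + H \frac{1}{3}}{3} = - \frac{4 H \frac{1}{2} + \frac{H}{3}}{3} = - \frac{2 H + \frac{H}{3}}{3} = - \frac{\frac{7}{3} H}{3} = - \frac{7 H}{9}$)
$11 \left(-2 + Y{\left(6 \right)}\right) 186 = 11 \left(-2 - \frac{14}{3}\right) 186 = 11 \left(- \frac{20}{3}\right) 186 = \left(- \frac{220}{3}\right) 186 = -13640$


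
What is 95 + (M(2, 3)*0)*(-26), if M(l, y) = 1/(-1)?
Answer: 95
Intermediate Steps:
M(l, y) = -1
95 + (M(2, 3)*0)*(-26) = 95 - 1*0*(-26) = 95 + 0*(-26) = 95 + 0 = 95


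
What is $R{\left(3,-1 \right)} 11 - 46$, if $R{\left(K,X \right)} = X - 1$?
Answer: $-68$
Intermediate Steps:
$R{\left(K,X \right)} = -1 + X$ ($R{\left(K,X \right)} = X - 1 = -1 + X$)
$R{\left(3,-1 \right)} 11 - 46 = \left(-1 - 1\right) 11 - 46 = \left(-2\right) 11 - 46 = -22 - 46 = -68$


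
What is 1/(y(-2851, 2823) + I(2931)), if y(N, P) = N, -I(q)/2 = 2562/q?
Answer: -977/2787135 ≈ -0.00035054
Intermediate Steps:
I(q) = -5124/q
1/(y(-2851, 2823) + I(2931)) = 1/(-2851 - 5124/2931) = 1/(-2851 - 5124*1/2931) = 1/(-2851 - 1708/977) = 1/(-2787135/977) = -977/2787135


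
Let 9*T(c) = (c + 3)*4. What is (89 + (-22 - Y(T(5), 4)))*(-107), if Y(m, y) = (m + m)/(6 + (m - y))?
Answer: -175801/25 ≈ -7032.0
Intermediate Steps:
T(c) = 4/3 + 4*c/9 (T(c) = ((c + 3)*4)/9 = ((3 + c)*4)/9 = (12 + 4*c)/9 = 4/3 + 4*c/9)
Y(m, y) = 2*m/(6 + m - y) (Y(m, y) = (2*m)/(6 + m - y) = 2*m/(6 + m - y))
(89 + (-22 - Y(T(5), 4)))*(-107) = (89 + (-22 - 2*(4/3 + (4/9)*5)/(6 + (4/3 + (4/9)*5) - 1*4)))*(-107) = (89 + (-22 - 2*(4/3 + 20/9)/(6 + (4/3 + 20/9) - 4)))*(-107) = (89 + (-22 - 2*32/(9*(6 + 32/9 - 4))))*(-107) = (89 + (-22 - 2*32/(9*50/9)))*(-107) = (89 + (-22 - 2*32*9/(9*50)))*(-107) = (89 + (-22 - 1*32/25))*(-107) = (89 + (-22 - 32/25))*(-107) = (89 - 582/25)*(-107) = (1643/25)*(-107) = -175801/25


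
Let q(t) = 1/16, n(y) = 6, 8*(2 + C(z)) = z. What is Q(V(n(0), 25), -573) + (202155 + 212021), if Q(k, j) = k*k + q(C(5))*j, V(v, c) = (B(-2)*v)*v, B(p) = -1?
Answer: 6646979/16 ≈ 4.1544e+5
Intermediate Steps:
C(z) = -2 + z/8
V(v, c) = -v² (V(v, c) = (-v)*v = -v²)
q(t) = 1/16
Q(k, j) = k² + j/16 (Q(k, j) = k*k + j/16 = k² + j/16)
Q(V(n(0), 25), -573) + (202155 + 212021) = ((-1*6²)² + (1/16)*(-573)) + (202155 + 212021) = ((-1*36)² - 573/16) + 414176 = ((-36)² - 573/16) + 414176 = (1296 - 573/16) + 414176 = 20163/16 + 414176 = 6646979/16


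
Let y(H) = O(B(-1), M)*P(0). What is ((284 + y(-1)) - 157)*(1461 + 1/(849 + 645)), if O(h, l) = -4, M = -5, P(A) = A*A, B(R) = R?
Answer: 277207345/1494 ≈ 1.8555e+5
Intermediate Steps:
P(A) = A²
y(H) = 0 (y(H) = -4*0² = -4*0 = 0)
((284 + y(-1)) - 157)*(1461 + 1/(849 + 645)) = ((284 + 0) - 157)*(1461 + 1/(849 + 645)) = (284 - 157)*(1461 + 1/1494) = 127*(1461 + 1/1494) = 127*(2182735/1494) = 277207345/1494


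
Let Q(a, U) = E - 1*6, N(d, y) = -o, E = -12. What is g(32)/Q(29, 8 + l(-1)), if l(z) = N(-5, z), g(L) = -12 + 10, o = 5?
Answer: 1/9 ≈ 0.11111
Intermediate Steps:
g(L) = -2
N(d, y) = -5 (N(d, y) = -1*5 = -5)
l(z) = -5
Q(a, U) = -18 (Q(a, U) = -12 - 1*6 = -12 - 6 = -18)
g(32)/Q(29, 8 + l(-1)) = -2/(-18) = -2*(-1/18) = 1/9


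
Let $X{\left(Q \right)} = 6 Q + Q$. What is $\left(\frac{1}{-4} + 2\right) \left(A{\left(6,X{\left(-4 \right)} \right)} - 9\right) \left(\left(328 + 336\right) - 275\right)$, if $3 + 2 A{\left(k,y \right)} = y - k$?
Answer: $- \frac{149765}{8} \approx -18721.0$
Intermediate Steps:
$X{\left(Q \right)} = 7 Q$
$A{\left(k,y \right)} = - \frac{3}{2} + \frac{y}{2} - \frac{k}{2}$ ($A{\left(k,y \right)} = - \frac{3}{2} + \frac{y - k}{2} = - \frac{3}{2} - \left(\frac{k}{2} - \frac{y}{2}\right) = - \frac{3}{2} + \frac{y}{2} - \frac{k}{2}$)
$\left(\frac{1}{-4} + 2\right) \left(A{\left(6,X{\left(-4 \right)} \right)} - 9\right) \left(\left(328 + 336\right) - 275\right) = \left(\frac{1}{-4} + 2\right) \left(\left(- \frac{3}{2} + \frac{7 \left(-4\right)}{2} - 3\right) - 9\right) \left(\left(328 + 336\right) - 275\right) = \left(- \frac{1}{4} + 2\right) \left(\left(- \frac{3}{2} + \frac{1}{2} \left(-28\right) - 3\right) - 9\right) \left(664 - 275\right) = \frac{7 \left(\left(- \frac{3}{2} - 14 - 3\right) - 9\right)}{4} \cdot 389 = \frac{7 \left(- \frac{37}{2} - 9\right)}{4} \cdot 389 = \frac{7}{4} \left(- \frac{55}{2}\right) 389 = \left(- \frac{385}{8}\right) 389 = - \frac{149765}{8}$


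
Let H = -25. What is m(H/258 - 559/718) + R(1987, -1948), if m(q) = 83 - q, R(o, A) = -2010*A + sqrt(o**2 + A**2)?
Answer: 181333678636/46311 + sqrt(7742873) ≈ 3.9183e+6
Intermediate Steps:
R(o, A) = sqrt(A**2 + o**2) - 2010*A (R(o, A) = -2010*A + sqrt(A**2 + o**2) = sqrt(A**2 + o**2) - 2010*A)
m(H/258 - 559/718) + R(1987, -1948) = (83 - (-25/258 - 559/718)) + (sqrt((-1948)**2 + 1987**2) - 2010*(-1948)) = (83 - (-25*1/258 - 559*1/718)) + (sqrt(3794704 + 3948169) + 3915480) = (83 - (-25/258 - 559/718)) + (sqrt(7742873) + 3915480) = (83 - 1*(-40543/46311)) + (3915480 + sqrt(7742873)) = (83 + 40543/46311) + (3915480 + sqrt(7742873)) = 3884356/46311 + (3915480 + sqrt(7742873)) = 181333678636/46311 + sqrt(7742873)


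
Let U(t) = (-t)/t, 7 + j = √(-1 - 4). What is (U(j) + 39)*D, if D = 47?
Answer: 1786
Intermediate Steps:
j = -7 + I*√5 (j = -7 + √(-1 - 4) = -7 + √(-5) = -7 + I*√5 ≈ -7.0 + 2.2361*I)
U(t) = -1
(U(j) + 39)*D = (-1 + 39)*47 = 38*47 = 1786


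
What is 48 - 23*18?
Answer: -366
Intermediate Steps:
48 - 23*18 = 48 - 414 = -366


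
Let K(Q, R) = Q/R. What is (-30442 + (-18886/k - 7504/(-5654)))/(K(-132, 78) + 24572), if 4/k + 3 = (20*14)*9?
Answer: -875736357613/1805966756 ≈ -484.91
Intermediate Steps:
k = 4/2517 (k = 4/(-3 + (20*14)*9) = 4/(-3 + 280*9) = 4/(-3 + 2520) = 4/2517 ≈ 0.0015892)
(-30442 + (-18886/k - 7504/(-5654)))/(K(-132, 78) + 24572) = (-30442 + (-18886/4/2517 - 7504/(-5654)))/(-132/78 + 24572) = (-30442 + (-18886*2517/4 - 7504*(-1/5654)))/(-132*1/78 + 24572) = (-30442 + (-23768031/2 + 3752/2827))/(-22/13 + 24572) = (-30442 - 67192216133/5654)/(319414/13) = -67364335201/5654*13/319414 = -875736357613/1805966756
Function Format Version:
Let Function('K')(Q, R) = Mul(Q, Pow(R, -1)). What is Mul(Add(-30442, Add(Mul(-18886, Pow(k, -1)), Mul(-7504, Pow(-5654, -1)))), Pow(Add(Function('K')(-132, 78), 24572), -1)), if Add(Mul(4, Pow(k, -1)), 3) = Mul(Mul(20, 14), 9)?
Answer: Rational(-875736357613, 1805966756) ≈ -484.91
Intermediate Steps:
k = Rational(4, 2517) (k = Mul(4, Pow(Add(-3, Mul(Mul(20, 14), 9)), -1)) = Mul(4, Pow(Add(-3, Mul(280, 9)), -1)) = Mul(4, Pow(Add(-3, 2520), -1)) = Mul(4, Pow(2517, -1)) = Mul(4, Rational(1, 2517)) = Rational(4, 2517) ≈ 0.0015892)
Mul(Add(-30442, Add(Mul(-18886, Pow(k, -1)), Mul(-7504, Pow(-5654, -1)))), Pow(Add(Function('K')(-132, 78), 24572), -1)) = Mul(Add(-30442, Add(Mul(-18886, Pow(Rational(4, 2517), -1)), Mul(-7504, Pow(-5654, -1)))), Pow(Add(Mul(-132, Pow(78, -1)), 24572), -1)) = Mul(Add(-30442, Add(Mul(-18886, Rational(2517, 4)), Mul(-7504, Rational(-1, 5654)))), Pow(Add(Mul(-132, Rational(1, 78)), 24572), -1)) = Mul(Add(-30442, Add(Rational(-23768031, 2), Rational(3752, 2827))), Pow(Add(Rational(-22, 13), 24572), -1)) = Mul(Add(-30442, Rational(-67192216133, 5654)), Pow(Rational(319414, 13), -1)) = Mul(Rational(-67364335201, 5654), Rational(13, 319414)) = Rational(-875736357613, 1805966756)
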